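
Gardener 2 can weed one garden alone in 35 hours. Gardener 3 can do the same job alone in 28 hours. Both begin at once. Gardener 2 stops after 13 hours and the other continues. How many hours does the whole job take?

88/5 hours

In the first 13 hours the combined rate is 9/140, so 117/140 of the job is done, leaving 23/140.
After Gardener 2 leaves the rate is 1/28 per hour; the remaining 23/140 takes 23/5 hours.
Total = 13 + 23/5 = 88/5 hours.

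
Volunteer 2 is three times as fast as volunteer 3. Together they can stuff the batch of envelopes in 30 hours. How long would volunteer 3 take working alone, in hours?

120 hours

Let volunteer 3's rate be r; then volunteer 2's rate is 3r, so together (3 + 1)r = 4r = 1/30.
Thus r = 1/120 per hour.
Volunteer 3 alone: 120 hours; volunteer 2 alone: 40 hours.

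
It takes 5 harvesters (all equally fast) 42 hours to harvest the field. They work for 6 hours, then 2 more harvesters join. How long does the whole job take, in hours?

222/7 hours

One harvester does 1/210 of the job per hour.
After 6 hours with 5 harvesters, 1/7 is done (6/7 left).
With 7 harvesters the rate is 7/210 = 1/30, so the rest takes 6/7 ÷ 1/30 = 180/7 hours.
Total = 6 + 180/7 = 222/7 hours.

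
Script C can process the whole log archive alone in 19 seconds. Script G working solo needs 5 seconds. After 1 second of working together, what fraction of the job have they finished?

Combined rate: 1/19 + 1/5 = (5 + 19)/95 = 24/95 per second.
In 1 second they complete 1·24/95 = 24/95 of the job.

24/95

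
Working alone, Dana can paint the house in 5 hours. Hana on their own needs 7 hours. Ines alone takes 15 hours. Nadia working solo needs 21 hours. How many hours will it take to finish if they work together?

Combined rate: 1/5 + 1/7 + 1/15 + 1/21 = (21 + 15 + 7 + 5)/105 = 48/105 = 16/35 per hour.
Time = 1 ÷ (16/35) = 35/16 hours.

35/16 hours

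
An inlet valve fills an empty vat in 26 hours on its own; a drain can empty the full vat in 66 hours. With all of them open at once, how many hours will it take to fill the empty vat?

429/10 hours

Net rate = 1/26 − 1/66 = (33 − 13)/858 = 20/858 = 10/429 per hour.
Filling time = 1 ÷ (10/429) = 429/10 hours.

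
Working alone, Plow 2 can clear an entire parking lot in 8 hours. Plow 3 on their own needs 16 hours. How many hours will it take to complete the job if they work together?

Combined rate: 1/8 + 1/16 = (2 + 1)/16 = 3/16 per hour.
Time = 1 ÷ (3/16) = 16/3 hours.

16/3 hours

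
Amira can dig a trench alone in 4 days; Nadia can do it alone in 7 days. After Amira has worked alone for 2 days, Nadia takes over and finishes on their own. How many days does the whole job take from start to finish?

11/2 days

In 2 days Amira does 2/4 = 1/2 of the job, leaving 1/2.
Nadia works at 1/7 per day, so finishing takes 1/2 ÷ 1/7 = 7/2 days.
Total time = 2 + 7/2 = 11/2 days.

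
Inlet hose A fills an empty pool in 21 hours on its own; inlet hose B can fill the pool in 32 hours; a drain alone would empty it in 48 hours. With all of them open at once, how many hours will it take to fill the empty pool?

224/13 hours

Net rate = 1/21 + 1/32 − 1/48 = (32 + 21 − 14)/672 = 39/672 = 13/224 per hour.
Filling time = 1 ÷ (13/224) = 224/13 hours.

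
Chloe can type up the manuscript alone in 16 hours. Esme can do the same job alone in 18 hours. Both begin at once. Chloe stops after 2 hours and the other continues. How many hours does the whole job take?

63/4 hours

In the first 2 hours the combined rate is 17/144, so 17/72 of the job is done, leaving 55/72.
After Chloe leaves the rate is 1/18 per hour; the remaining 55/72 takes 55/4 hours.
Total = 2 + 55/4 = 63/4 hours.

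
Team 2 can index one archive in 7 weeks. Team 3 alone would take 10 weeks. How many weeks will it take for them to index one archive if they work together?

70/17 weeks

With two workers the combined time is the product over the sum: 7·10/(7+10) = 70/17 weeks.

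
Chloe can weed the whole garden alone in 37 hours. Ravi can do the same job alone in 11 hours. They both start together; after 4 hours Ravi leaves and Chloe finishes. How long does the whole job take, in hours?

259/11 hours

In the first 4 hours the combined rate is 48/407, so 192/407 of the job is done, leaving 215/407.
After Ravi leaves the rate is 1/37 per hour; the remaining 215/407 takes 215/11 hours.
Total = 4 + 215/11 = 259/11 hours.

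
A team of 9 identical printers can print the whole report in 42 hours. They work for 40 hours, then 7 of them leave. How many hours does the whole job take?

49 hours

One printer does 1/378 of the job per hour.
After 40 hours with 9 printers, 20/21 is done (1/21 left).
With 2 printers the rate is 2/378 = 1/189, so the rest takes 1/21 ÷ 1/189 = 9 hours.
Total = 40 + 9 = 49 hours.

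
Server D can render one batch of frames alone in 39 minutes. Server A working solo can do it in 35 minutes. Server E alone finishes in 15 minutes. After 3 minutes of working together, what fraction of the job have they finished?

33/91

Combined rate: 1/39 + 1/35 + 1/15 = (35 + 39 + 91)/1365 = 165/1365 = 11/91 per minute.
In 3 minutes they complete 3·11/91 = 33/91 of the job.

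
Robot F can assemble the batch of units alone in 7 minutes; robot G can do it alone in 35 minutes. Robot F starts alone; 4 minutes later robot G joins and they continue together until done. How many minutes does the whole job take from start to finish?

In 4 minutes robot F does 4/7 of the job, leaving 3/7.
Robot F and robot G together work at 6/35 per minute, so finishing takes 3/7 ÷ 6/35 = 5/2 minutes.
Total time = 4 + 5/2 = 13/2 minutes.

13/2 minutes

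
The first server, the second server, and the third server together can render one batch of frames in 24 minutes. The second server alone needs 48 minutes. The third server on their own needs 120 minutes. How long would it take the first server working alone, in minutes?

80 minutes

Combined rate is 1/24 per minute.
Known contribution: 1/48 + 1/120 = (5 + 2)/240 = 7/240 per minute.
So the first server's rate is 1/24 − 7/240 = 1/80, meaning 80 minutes alone.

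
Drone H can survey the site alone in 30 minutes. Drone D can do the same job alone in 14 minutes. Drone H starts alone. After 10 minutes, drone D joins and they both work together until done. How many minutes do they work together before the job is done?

70/11 minutes

In the first 10 minutes drone H alone does 10/30 = 1/3 of the job, leaving 2/3.
Once everyone is working, combined rate: 1/30 + 1/14 = (7 + 15)/210 = 22/210 = 11/105 per minute.
Remaining 2/3 at 11/105 per minute takes 70/11 minutes.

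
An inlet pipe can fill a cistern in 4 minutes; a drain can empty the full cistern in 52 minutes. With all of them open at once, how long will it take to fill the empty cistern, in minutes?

13/3 minutes

Net rate = 1/4 − 1/52 = (13 − 1)/52 = 12/52 = 3/13 per minute.
Filling time = 1 ÷ (3/13) = 13/3 minutes.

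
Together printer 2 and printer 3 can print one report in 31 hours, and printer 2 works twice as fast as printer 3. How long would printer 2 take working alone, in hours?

Let printer 3's rate be r; then printer 2's rate is 2r, so together (2 + 1)r = 3r = 1/31.
Thus r = 1/93 per hour.
Printer 3 alone: 93 hours; printer 2 alone: 93/2 hours.

93/2 hours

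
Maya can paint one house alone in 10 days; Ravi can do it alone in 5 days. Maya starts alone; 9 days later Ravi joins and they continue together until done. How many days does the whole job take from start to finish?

In 9 days Maya does 9/10 of the job, leaving 1/10.
Maya and Ravi together work at 3/10 per day, so finishing takes 1/10 ÷ 3/10 = 1/3 days.
Total time = 9 + 1/3 = 28/3 days.

28/3 days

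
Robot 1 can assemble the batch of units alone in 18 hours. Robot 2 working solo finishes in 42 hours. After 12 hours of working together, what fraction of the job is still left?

1/21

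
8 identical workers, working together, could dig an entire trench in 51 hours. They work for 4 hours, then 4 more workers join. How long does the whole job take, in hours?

106/3 hours

One worker does 1/408 of the job per hour.
After 4 hours with 8 workers, 4/51 is done (47/51 left).
With 12 workers the rate is 12/408 = 1/34, so the rest takes 47/51 ÷ 1/34 = 94/3 hours.
Total = 4 + 94/3 = 106/3 hours.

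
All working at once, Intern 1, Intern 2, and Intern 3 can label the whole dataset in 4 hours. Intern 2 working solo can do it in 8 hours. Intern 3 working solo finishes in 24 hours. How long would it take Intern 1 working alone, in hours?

Combined rate is 1/4 per hour.
Known contribution: 1/8 + 1/24 = (3 + 1)/24 = 4/24 = 1/6 per hour.
So Intern 1's rate is 1/4 − 1/6 = 1/12, meaning 12 hours alone.

12 hours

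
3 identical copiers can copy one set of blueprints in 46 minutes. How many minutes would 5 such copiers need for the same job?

138/5 minutes

Total work is 3·46 = 138 copier-minutes.
With 5 copiers: 138/5 minutes.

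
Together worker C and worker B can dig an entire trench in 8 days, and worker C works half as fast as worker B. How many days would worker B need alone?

12 days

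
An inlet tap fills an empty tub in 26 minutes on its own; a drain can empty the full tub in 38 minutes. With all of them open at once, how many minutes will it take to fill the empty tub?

Net rate = 1/26 − 1/38 = (19 − 13)/494 = 6/494 = 3/247 per minute.
Filling time = 1 ÷ (3/247) = 247/3 minutes.

247/3 minutes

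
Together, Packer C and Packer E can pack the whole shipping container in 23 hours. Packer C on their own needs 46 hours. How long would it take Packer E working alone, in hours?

46 hours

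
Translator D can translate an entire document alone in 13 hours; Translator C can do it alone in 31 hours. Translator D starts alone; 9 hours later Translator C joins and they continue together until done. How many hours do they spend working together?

31/11 hours

In 9 hours Translator D does 9/13 of the job, leaving 4/13.
Translator D and Translator C together work at 44/403 per hour, so finishing takes 4/13 ÷ 44/403 = 31/11 hours.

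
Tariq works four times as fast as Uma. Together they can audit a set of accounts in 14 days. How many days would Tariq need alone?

35/2 days

Let Uma's rate be r; then Tariq's rate is 4r, so together (4 + 1)r = 5r = 1/14.
Thus r = 1/70 per day.
Uma alone: 70 days; Tariq alone: 35/2 days.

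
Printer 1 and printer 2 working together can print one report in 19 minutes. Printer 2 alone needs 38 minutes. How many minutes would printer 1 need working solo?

38 minutes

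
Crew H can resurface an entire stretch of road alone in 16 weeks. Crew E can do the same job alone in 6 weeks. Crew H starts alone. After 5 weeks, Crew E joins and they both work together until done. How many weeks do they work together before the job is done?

3 weeks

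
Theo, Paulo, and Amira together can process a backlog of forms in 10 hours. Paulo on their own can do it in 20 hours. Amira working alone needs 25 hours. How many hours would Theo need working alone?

Combined rate is 1/10 per hour.
Known contribution: 1/20 + 1/25 = (5 + 4)/100 = 9/100 per hour.
So Theo's rate is 1/10 − 9/100 = 1/100, meaning 100 hours alone.

100 hours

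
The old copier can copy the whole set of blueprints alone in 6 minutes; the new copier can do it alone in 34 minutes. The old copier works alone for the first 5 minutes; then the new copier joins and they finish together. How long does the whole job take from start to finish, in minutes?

117/20 minutes

In 5 minutes the old copier does 5/6 of the job, leaving 1/6.
The old copier and the new copier together work at 10/51 per minute, so finishing takes 1/6 ÷ 10/51 = 17/20 minutes.
Total time = 5 + 17/20 = 117/20 minutes.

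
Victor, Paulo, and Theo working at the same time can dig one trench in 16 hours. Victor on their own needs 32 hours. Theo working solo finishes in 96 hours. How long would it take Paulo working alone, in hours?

48 hours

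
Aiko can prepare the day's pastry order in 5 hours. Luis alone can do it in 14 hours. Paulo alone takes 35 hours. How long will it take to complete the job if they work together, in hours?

10/3 hours

Combined rate: 1/5 + 1/14 + 1/35 = (14 + 5 + 2)/70 = 21/70 = 3/10 per hour.
Time = 1 ÷ (3/10) = 10/3 hours.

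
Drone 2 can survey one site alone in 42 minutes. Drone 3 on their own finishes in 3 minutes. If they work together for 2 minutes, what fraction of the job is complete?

5/7

Combined rate: 1/42 + 1/3 = (1 + 14)/42 = 15/42 = 5/14 per minute.
In 2 minutes they complete 2·5/14 = 5/7 of the job.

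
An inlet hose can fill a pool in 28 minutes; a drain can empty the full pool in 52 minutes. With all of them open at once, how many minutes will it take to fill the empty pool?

182/3 minutes

Net rate = 1/28 − 1/52 = (13 − 7)/364 = 6/364 = 3/182 per minute.
Filling time = 1 ÷ (3/182) = 182/3 minutes.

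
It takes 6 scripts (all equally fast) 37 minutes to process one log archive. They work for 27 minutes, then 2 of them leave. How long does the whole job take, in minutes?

One script does 1/222 of the job per minute.
After 27 minutes with 6 scripts, 27/37 is done (10/37 left).
With 4 scripts the rate is 4/222 = 2/111, so the rest takes 10/37 ÷ 2/111 = 15 minutes.
Total = 27 + 15 = 42 minutes.

42 minutes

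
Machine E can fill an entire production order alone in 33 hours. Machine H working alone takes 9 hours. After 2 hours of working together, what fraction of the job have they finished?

Combined rate: 1/33 + 1/9 = (3 + 11)/99 = 14/99 per hour.
In 2 hours they complete 2·14/99 = 28/99 of the job.

28/99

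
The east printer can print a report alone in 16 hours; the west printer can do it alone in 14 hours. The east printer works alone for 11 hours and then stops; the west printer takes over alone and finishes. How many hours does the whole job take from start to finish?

In 11 hours the east printer does 11/16 of the job, leaving 5/16.
The west printer works at 1/14 per hour, so finishing takes 5/16 ÷ 1/14 = 35/8 hours.
Total time = 11 + 35/8 = 123/8 hours.

123/8 hours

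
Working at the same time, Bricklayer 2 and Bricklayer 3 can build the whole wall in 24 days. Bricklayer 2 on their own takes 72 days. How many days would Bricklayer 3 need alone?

Combined rate is 1/24 per day.
Known contribution: 1/72 per day.
So Bricklayer 3's rate is 1/24 − 1/72 = 1/36, meaning 36 days alone.

36 days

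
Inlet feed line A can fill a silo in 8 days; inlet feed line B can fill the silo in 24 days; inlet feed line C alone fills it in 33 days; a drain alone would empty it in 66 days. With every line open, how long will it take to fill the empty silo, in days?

Net rate = 1/8 + 1/24 + 1/33 − 1/66 = (33 + 11 + 8 − 4)/264 = 48/264 = 2/11 per day.
Filling time = 1 ÷ (2/11) = 11/2 days.

11/2 days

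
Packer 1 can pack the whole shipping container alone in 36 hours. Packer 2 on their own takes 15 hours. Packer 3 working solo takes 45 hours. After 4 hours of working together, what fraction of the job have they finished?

Combined rate: 1/36 + 1/15 + 1/45 = (5 + 12 + 4)/180 = 21/180 = 7/60 per hour.
In 4 hours they complete 4·7/60 = 7/15 of the job.

7/15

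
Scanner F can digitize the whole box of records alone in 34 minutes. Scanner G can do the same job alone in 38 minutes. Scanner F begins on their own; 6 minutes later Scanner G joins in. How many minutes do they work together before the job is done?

133/9 minutes

In the first 6 minutes Scanner F alone does 6/34 = 3/17 of the job, leaving 14/17.
Once everyone is working, combined rate: 1/34 + 1/38 = (19 + 17)/646 = 36/646 = 18/323 per minute.
Remaining 14/17 at 18/323 per minute takes 133/9 minutes.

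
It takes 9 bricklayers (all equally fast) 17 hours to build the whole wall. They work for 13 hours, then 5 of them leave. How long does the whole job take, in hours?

One bricklayer does 1/153 of the job per hour.
After 13 hours with 9 bricklayers, 13/17 is done (4/17 left).
With 4 bricklayers the rate is 4/153, so the rest takes 4/17 ÷ 4/153 = 9 hours.
Total = 13 + 9 = 22 hours.

22 hours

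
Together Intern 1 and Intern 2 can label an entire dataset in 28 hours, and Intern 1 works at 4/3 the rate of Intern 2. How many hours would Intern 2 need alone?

196/3 hours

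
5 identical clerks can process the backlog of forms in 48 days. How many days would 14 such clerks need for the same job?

120/7 days

Total work is 5·48 = 240 clerk-days.
With 14 clerks: 240/14 = 120/7 days.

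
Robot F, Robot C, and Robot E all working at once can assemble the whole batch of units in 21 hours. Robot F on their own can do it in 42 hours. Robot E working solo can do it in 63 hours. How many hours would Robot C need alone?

126 hours

Combined rate is 1/21 per hour.
Known contribution: 1/42 + 1/63 = (3 + 2)/126 = 5/126 per hour.
So Robot C's rate is 1/21 − 5/126 = 1/126, meaning 126 hours alone.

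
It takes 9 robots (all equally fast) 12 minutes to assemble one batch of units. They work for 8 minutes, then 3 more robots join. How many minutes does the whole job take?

11 minutes

One robot does 1/108 of the job per minute.
After 8 minutes with 9 robots, 2/3 is done (1/3 left).
With 12 robots the rate is 12/108 = 1/9, so the rest takes 1/3 ÷ 1/9 = 3 minutes.
Total = 8 + 3 = 11 minutes.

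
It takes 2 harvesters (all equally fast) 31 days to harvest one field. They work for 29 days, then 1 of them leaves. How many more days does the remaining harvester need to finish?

One harvester does 1/62 of the job per day.
After 29 days with 2 harvesters, 29/31 is done (2/31 left).
With 1 harvester the rate is 1/62, so the rest takes 2/31 ÷ 1/62 = 4 days.

4 days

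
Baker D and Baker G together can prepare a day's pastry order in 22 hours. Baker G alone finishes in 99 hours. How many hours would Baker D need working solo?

198/7 hours

Combined rate is 1/22 per hour.
Known contribution: 1/99 per hour.
So Baker D's rate is 1/22 − 1/99 = 7/198, meaning 198/7 hours alone.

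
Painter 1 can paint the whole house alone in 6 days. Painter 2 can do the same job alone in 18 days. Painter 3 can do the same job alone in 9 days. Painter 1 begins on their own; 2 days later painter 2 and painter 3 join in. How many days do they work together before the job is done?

2 days

In the first 2 days painter 1 alone does 2/6 = 1/3 of the job, leaving 2/3.
Once everyone is working, combined rate: 1/6 + 1/18 + 1/9 = (3 + 1 + 2)/18 = 6/18 = 1/3 per day.
Remaining 2/3 at 1/3 per day takes 2 days.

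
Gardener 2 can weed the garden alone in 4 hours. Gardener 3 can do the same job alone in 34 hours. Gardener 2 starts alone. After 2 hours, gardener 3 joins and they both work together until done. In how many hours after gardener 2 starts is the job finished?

72/19 hours

In the first 2 hours gardener 2 alone does 2/4 = 1/2 of the job, leaving 1/2.
Once everyone is working, combined rate: 1/4 + 1/34 = (17 + 2)/68 = 19/68 per hour.
Remaining 1/2 at 19/68 per hour takes 34/19 hours.
Total from the start = 2 + 34/19 = 72/19 hours.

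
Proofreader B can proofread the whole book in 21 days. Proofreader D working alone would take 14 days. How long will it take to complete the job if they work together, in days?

42/5 days

Combined rate: 1/21 + 1/14 = (2 + 3)/42 = 5/42 per day.
Time = 1 ÷ (5/42) = 42/5 days.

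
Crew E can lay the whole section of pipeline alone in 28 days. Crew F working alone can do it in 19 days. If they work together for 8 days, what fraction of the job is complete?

94/133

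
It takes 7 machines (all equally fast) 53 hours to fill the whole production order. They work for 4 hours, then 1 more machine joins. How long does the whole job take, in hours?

One machine does 1/371 of the job per hour.
After 4 hours with 7 machines, 4/53 is done (49/53 left).
With 8 machines the rate is 8/371, so the rest takes 49/53 ÷ 8/371 = 343/8 hours.
Total = 4 + 343/8 = 375/8 hours.

375/8 hours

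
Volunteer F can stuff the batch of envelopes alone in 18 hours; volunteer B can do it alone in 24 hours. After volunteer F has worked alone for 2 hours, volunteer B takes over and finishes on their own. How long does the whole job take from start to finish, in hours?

70/3 hours

In 2 hours volunteer F does 2/18 = 1/9 of the job, leaving 8/9.
Volunteer B works at 1/24 per hour, so finishing takes 8/9 ÷ 1/24 = 64/3 hours.
Total time = 2 + 64/3 = 70/3 hours.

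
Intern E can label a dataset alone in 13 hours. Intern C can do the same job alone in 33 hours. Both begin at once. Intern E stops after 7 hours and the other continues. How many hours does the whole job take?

198/13 hours

In the first 7 hours the combined rate is 46/429, so 322/429 of the job is done, leaving 107/429.
After Intern E leaves the rate is 1/33 per hour; the remaining 107/429 takes 107/13 hours.
Total = 7 + 107/13 = 198/13 hours.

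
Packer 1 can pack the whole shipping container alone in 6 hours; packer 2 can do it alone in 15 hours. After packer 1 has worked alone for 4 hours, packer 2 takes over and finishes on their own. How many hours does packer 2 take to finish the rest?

In 4 hours packer 1 does 4/6 = 2/3 of the job, leaving 1/3.
Packer 2 works at 1/15 per hour, so finishing takes 1/3 ÷ 1/15 = 5 hours.

5 hours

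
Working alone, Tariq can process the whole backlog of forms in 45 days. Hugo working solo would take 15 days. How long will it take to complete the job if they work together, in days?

Combined rate: 1/45 + 1/15 = (1 + 3)/45 = 4/45 per day.
Time = 1 ÷ (4/45) = 45/4 days.

45/4 days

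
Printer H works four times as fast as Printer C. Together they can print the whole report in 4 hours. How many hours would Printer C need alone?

Let Printer C's rate be r; then Printer H's rate is 4r, so together (4 + 1)r = 5r = 1/4.
Thus r = 1/20 per hour.
Printer C alone: 20 hours; Printer H alone: 5 hours.

20 hours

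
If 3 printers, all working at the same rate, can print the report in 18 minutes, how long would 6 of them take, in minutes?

9 minutes

Total work is 3·18 = 54 printer-minutes.
With 6 printers: 54/6 = 9 minutes.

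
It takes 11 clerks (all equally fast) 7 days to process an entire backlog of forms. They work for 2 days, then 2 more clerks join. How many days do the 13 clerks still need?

55/13 days

One clerk does 1/77 of the job per day.
After 2 days with 11 clerks, 2/7 is done (5/7 left).
With 13 clerks the rate is 13/77, so the rest takes 5/7 ÷ 13/77 = 55/13 days.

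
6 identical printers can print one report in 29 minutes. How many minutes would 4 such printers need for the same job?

87/2 minutes

Total work is 6·29 = 174 printer-minutes.
With 4 printers: 174/4 = 87/2 minutes.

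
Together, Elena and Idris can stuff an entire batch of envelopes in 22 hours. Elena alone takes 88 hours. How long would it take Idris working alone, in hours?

88/3 hours

Combined rate is 1/22 per hour.
Known contribution: 1/88 per hour.
So Idris's rate is 1/22 − 1/88 = 3/88, meaning 88/3 hours alone.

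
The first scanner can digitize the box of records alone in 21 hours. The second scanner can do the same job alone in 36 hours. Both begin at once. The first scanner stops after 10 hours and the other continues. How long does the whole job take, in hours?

132/7 hours

In the first 10 hours the combined rate is 19/252, so 95/126 of the job is done, leaving 31/126.
After the first scanner leaves the rate is 1/36 per hour; the remaining 31/126 takes 62/7 hours.
Total = 10 + 62/7 = 132/7 hours.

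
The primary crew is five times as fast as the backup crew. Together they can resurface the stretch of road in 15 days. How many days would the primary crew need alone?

18 days

Let the backup crew's rate be r; then the primary crew's rate is 5r, so together (5 + 1)r = 6r = 1/15.
Thus r = 1/90 per day.
The backup crew alone: 90 days; the primary crew alone: 18 days.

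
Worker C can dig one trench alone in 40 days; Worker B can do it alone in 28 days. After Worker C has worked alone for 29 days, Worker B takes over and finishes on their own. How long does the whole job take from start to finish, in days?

In 29 days Worker C does 29/40 of the job, leaving 11/40.
Worker B works at 1/28 per day, so finishing takes 11/40 ÷ 1/28 = 77/10 days.
Total time = 29 + 77/10 = 367/10 days.

367/10 days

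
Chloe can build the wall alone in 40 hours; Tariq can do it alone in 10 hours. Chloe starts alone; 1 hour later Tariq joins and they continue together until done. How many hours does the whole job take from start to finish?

44/5 hours

In 1 hour Chloe does 1/40 of the job, leaving 39/40.
Chloe and Tariq together work at 1/8 per hour, so finishing takes 39/40 ÷ 1/8 = 39/5 hours.
Total time = 1 + 39/5 = 44/5 hours.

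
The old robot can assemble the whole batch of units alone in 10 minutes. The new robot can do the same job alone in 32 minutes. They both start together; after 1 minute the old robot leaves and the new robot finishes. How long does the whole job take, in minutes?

In the first 1 minute the combined rate is 21/160, so 21/160 of the job is done, leaving 139/160.
After the old robot leaves the rate is 1/32 per minute; the remaining 139/160 takes 139/5 minutes.
Total = 1 + 139/5 = 144/5 minutes.

144/5 minutes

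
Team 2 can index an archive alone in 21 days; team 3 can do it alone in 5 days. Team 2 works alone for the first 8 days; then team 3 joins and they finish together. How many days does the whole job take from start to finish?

21/2 days

In 8 days team 2 does 8/21 of the job, leaving 13/21.
Team 2 and team 3 together work at 26/105 per day, so finishing takes 13/21 ÷ 26/105 = 5/2 days.
Total time = 8 + 5/2 = 21/2 days.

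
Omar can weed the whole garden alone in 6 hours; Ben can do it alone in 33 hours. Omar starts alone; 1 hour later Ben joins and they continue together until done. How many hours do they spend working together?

55/13 hours

In 1 hour Omar does 1/6 of the job, leaving 5/6.
Omar and Ben together work at 13/66 per hour, so finishing takes 5/6 ÷ 13/66 = 55/13 hours.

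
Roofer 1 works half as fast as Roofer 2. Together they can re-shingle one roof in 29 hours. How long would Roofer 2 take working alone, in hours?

Let Roofer 2's rate be r; then Roofer 1's rate is (1/2)r, so together (1/2 + 1)r = (3/2)r = 1/29.
Thus r = 2/87 per hour.
Roofer 2 alone: 87/2 hours; Roofer 1 alone: 87 hours.

87/2 hours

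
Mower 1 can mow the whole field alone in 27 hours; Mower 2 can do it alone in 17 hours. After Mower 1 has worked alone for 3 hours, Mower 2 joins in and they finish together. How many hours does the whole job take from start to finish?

135/11 hours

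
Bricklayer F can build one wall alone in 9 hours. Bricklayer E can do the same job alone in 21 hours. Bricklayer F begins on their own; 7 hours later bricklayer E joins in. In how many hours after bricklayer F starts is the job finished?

In the first 7 hours bricklayer F alone does 7/9 of the job, leaving 2/9.
Once everyone is working, combined rate: 1/9 + 1/21 = (7 + 3)/63 = 10/63 per hour.
Remaining 2/9 at 10/63 per hour takes 7/5 hours.
Total from the start = 7 + 7/5 = 42/5 hours.

42/5 hours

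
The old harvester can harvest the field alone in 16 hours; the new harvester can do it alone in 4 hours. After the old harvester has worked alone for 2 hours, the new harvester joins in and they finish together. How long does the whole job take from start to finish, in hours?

24/5 hours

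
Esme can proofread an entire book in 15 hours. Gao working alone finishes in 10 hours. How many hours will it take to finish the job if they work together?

6 hours

Combined rate: 1/15 + 1/10 = (2 + 3)/30 = 5/30 = 1/6 per hour.
Time = 1 ÷ (1/6) = 6 hours.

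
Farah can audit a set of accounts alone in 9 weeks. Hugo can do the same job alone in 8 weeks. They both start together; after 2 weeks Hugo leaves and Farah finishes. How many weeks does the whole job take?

27/4 weeks

In the first 2 weeks the combined rate is 17/72, so 17/36 of the job is done, leaving 19/36.
After Hugo leaves the rate is 1/9 per week; the remaining 19/36 takes 19/4 weeks.
Total = 2 + 19/4 = 27/4 weeks.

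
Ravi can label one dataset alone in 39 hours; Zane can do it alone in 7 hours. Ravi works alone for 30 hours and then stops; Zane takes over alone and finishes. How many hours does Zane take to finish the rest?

21/13 hours

In 30 hours Ravi does 30/39 = 10/13 of the job, leaving 3/13.
Zane works at 1/7 per hour, so finishing takes 3/13 ÷ 1/7 = 21/13 hours.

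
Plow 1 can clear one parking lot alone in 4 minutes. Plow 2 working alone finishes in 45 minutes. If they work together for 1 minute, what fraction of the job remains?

Combined rate: 1/4 + 1/45 = (45 + 4)/180 = 49/180 per minute.
In 1 minute they complete 1·49/180 = 49/180 of the job.
So 131/180 remains.

131/180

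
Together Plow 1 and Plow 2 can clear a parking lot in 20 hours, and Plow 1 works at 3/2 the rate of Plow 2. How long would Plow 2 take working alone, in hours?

50 hours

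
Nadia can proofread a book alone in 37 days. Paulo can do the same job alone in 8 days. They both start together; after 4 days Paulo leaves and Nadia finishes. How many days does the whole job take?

37/2 days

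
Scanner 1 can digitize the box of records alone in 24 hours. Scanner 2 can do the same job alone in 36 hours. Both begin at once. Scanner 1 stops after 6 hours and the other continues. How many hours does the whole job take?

27 hours

In the first 6 hours the combined rate is 5/72, so 5/12 of the job is done, leaving 7/12.
After Scanner 1 leaves the rate is 1/36 per hour; the remaining 7/12 takes 21 hours.
Total = 6 + 21 = 27 hours.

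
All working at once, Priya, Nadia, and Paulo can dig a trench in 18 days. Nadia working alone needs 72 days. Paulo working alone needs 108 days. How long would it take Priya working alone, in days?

216/7 days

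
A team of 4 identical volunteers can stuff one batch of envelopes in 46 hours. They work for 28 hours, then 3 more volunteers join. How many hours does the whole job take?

268/7 hours

One volunteer does 1/184 of the job per hour.
After 28 hours with 4 volunteers, 14/23 is done (9/23 left).
With 7 volunteers the rate is 7/184, so the rest takes 9/23 ÷ 7/184 = 72/7 hours.
Total = 28 + 72/7 = 268/7 hours.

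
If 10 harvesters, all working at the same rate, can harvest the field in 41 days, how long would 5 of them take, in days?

82 days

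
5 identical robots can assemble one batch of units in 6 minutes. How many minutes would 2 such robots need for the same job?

15 minutes

Total work is 5·6 = 30 robot-minutes.
With 2 robots: 30/2 = 15 minutes.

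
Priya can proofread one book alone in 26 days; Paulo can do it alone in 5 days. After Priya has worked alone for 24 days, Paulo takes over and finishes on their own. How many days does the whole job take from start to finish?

317/13 days

In 24 days Priya does 24/26 = 12/13 of the job, leaving 1/13.
Paulo works at 1/5 per day, so finishing takes 1/13 ÷ 1/5 = 5/13 days.
Total time = 24 + 5/13 = 317/13 days.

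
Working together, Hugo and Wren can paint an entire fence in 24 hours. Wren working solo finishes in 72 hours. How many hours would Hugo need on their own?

36 hours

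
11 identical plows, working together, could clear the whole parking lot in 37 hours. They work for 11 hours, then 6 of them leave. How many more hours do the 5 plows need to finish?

286/5 hours

One plow does 1/407 of the job per hour.
After 11 hours with 11 plows, 11/37 is done (26/37 left).
With 5 plows the rate is 5/407, so the rest takes 26/37 ÷ 5/407 = 286/5 hours.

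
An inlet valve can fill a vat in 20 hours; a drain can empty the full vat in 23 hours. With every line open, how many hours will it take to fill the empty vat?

Net rate = 1/20 − 1/23 = (23 − 20)/460 = 3/460 per hour.
Filling time = 1 ÷ (3/460) = 460/3 hours.

460/3 hours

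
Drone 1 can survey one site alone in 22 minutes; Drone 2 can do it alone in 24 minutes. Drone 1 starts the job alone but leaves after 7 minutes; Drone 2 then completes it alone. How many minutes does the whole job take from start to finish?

257/11 minutes

In 7 minutes Drone 1 does 7/22 of the job, leaving 15/22.
Drone 2 works at 1/24 per minute, so finishing takes 15/22 ÷ 1/24 = 180/11 minutes.
Total time = 7 + 180/11 = 257/11 minutes.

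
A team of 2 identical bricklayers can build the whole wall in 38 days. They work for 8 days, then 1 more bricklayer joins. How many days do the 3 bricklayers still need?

20 days

One bricklayer does 1/76 of the job per day.
After 8 days with 2 bricklayers, 4/19 is done (15/19 left).
With 3 bricklayers the rate is 3/76, so the rest takes 15/19 ÷ 3/76 = 20 days.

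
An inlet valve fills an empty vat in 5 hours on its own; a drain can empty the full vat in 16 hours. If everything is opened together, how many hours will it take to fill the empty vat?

Net rate = 1/5 − 1/16 = (16 − 5)/80 = 11/80 per hour.
Filling time = 1 ÷ (11/80) = 80/11 hours.

80/11 hours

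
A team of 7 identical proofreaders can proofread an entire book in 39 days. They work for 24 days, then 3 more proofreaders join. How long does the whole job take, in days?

69/2 days

One proofreader does 1/273 of the job per day.
After 24 days with 7 proofreaders, 8/13 is done (5/13 left).
With 10 proofreaders the rate is 10/273, so the rest takes 5/13 ÷ 10/273 = 21/2 days.
Total = 24 + 21/2 = 69/2 days.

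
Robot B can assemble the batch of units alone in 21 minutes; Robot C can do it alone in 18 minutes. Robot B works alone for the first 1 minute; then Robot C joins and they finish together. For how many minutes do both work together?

In 1 minute Robot B does 1/21 of the job, leaving 20/21.
Robot B and Robot C together work at 13/126 per minute, so finishing takes 20/21 ÷ 13/126 = 120/13 minutes.

120/13 minutes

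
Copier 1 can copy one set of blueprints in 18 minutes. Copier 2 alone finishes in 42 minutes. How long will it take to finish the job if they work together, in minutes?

63/5 minutes

Combined rate: 1/18 + 1/42 = (7 + 3)/126 = 10/126 = 5/63 per minute.
Time = 1 ÷ (5/63) = 63/5 minutes.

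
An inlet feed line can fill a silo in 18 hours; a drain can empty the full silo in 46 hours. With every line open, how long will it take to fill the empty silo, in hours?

Net rate = 1/18 − 1/46 = (23 − 9)/414 = 14/414 = 7/207 per hour.
Filling time = 1 ÷ (7/207) = 207/7 hours.

207/7 hours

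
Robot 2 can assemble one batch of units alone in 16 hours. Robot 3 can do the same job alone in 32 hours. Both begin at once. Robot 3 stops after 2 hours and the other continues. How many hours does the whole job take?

In the first 2 hours the combined rate is 3/32, so 3/16 of the job is done, leaving 13/16.
After robot 3 leaves the rate is 1/16 per hour; the remaining 13/16 takes 13 hours.
Total = 2 + 13 = 15 hours.

15 hours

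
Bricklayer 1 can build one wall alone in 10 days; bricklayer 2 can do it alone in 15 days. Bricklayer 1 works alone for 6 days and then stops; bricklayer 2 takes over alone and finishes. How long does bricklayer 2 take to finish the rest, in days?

6 days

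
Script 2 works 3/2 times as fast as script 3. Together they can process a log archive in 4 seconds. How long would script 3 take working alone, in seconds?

10 seconds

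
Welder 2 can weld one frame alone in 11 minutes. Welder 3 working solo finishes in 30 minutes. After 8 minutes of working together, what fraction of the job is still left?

Combined rate: 1/11 + 1/30 = (30 + 11)/330 = 41/330 per minute.
In 8 minutes they complete 8·41/330 = 164/165 of the job.
So 1/165 remains.

1/165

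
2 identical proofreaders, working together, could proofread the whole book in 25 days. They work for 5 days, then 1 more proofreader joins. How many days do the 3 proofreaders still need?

40/3 days

One proofreader does 1/50 of the job per day.
After 5 days with 2 proofreaders, 1/5 is done (4/5 left).
With 3 proofreaders the rate is 3/50, so the rest takes 4/5 ÷ 3/50 = 40/3 days.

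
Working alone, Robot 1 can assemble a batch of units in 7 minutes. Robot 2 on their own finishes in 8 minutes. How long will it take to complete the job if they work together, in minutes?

Combined rate: 1/7 + 1/8 = (8 + 7)/56 = 15/56 per minute.
Time = 1 ÷ (15/56) = 56/15 minutes.

56/15 minutes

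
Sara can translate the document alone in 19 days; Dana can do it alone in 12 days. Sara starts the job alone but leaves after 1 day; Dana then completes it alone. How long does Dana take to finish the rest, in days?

216/19 days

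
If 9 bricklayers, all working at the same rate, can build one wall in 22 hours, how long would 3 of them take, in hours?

Total work is 9·22 = 198 bricklayer-hours.
With 3 bricklayers: 198/3 = 66 hours.

66 hours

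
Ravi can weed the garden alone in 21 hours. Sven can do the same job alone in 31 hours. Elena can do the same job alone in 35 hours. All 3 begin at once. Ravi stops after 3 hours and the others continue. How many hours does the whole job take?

155/11 hours

In the first 3 hours the combined rate is 353/3255, so 353/1085 of the job is done, leaving 732/1085.
After Ravi leaves the rate is 66/1085 per hour; the remaining 732/1085 takes 122/11 hours.
Total = 3 + 122/11 = 155/11 hours.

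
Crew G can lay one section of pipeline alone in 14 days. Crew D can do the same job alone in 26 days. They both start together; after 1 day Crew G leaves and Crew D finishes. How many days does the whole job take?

169/7 days

In the first 1 day the combined rate is 10/91, so 10/91 of the job is done, leaving 81/91.
After Crew G leaves the rate is 1/26 per day; the remaining 81/91 takes 162/7 days.
Total = 1 + 162/7 = 169/7 days.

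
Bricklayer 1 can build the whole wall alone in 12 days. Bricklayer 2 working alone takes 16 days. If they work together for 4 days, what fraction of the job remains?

Combined rate: 1/12 + 1/16 = (4 + 3)/48 = 7/48 per day.
In 4 days they complete 4·7/48 = 7/12 of the job.
So 5/12 remains.

5/12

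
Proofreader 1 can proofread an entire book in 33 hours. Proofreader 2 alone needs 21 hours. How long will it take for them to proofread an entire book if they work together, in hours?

Combined rate: 1/33 + 1/21 = (7 + 11)/231 = 18/231 = 6/77 per hour.
Time = 1 ÷ (6/77) = 77/6 hours.

77/6 hours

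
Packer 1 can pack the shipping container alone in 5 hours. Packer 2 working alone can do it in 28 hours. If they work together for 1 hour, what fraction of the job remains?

107/140

Combined rate: 1/5 + 1/28 = (28 + 5)/140 = 33/140 per hour.
In 1 hour they complete 1·33/140 = 33/140 of the job.
So 107/140 remains.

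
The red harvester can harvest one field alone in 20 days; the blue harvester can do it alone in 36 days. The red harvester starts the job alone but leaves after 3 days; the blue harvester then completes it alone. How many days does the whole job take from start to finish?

In 3 days the red harvester does 3/20 of the job, leaving 17/20.
The blue harvester works at 1/36 per day, so finishing takes 17/20 ÷ 1/36 = 153/5 days.
Total time = 3 + 153/5 = 168/5 days.

168/5 days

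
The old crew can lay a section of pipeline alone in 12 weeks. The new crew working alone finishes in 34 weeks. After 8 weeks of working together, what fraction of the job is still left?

Combined rate: 1/12 + 1/34 = (17 + 6)/204 = 23/204 per week.
In 8 weeks they complete 8·23/204 = 46/51 of the job.
So 5/51 remains.

5/51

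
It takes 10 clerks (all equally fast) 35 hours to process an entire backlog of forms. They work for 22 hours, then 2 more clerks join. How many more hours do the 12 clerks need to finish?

65/6 hours

One clerk does 1/350 of the job per hour.
After 22 hours with 10 clerks, 22/35 is done (13/35 left).
With 12 clerks the rate is 12/350 = 6/175, so the rest takes 13/35 ÷ 6/175 = 65/6 hours.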